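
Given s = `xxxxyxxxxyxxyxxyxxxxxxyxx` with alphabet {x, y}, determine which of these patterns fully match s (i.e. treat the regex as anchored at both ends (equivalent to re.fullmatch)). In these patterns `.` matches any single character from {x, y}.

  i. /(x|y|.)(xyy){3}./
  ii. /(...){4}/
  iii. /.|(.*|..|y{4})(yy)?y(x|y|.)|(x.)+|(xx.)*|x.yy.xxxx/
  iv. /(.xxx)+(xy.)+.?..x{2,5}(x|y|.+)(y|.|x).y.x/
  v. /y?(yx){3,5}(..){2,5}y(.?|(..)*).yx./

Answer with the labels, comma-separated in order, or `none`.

i → no match
ii → no match
iii → no match
iv → match
v → no match

iv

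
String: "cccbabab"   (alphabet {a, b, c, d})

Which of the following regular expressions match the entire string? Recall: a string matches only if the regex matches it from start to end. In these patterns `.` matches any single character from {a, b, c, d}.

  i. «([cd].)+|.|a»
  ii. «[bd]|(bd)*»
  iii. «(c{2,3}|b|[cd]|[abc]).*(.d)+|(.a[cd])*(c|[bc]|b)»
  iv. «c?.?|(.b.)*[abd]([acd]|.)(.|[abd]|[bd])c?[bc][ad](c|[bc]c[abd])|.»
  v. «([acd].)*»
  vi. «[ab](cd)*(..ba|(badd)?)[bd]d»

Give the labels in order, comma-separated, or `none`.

i → no match
ii → no match
iii → no match
iv → no match
v → match
vi → no match — must end with "d"

v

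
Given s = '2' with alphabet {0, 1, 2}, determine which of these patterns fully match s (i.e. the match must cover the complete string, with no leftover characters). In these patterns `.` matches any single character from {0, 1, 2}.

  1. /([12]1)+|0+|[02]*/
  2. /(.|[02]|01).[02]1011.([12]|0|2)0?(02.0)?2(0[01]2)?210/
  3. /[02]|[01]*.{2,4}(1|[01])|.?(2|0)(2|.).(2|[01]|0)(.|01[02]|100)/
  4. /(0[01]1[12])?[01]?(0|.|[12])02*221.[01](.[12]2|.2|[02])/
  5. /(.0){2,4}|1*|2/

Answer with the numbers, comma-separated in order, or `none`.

1, 3, 5

1 → match
2 → no match — must end with '210'
3 → match
4 → no match
5 → match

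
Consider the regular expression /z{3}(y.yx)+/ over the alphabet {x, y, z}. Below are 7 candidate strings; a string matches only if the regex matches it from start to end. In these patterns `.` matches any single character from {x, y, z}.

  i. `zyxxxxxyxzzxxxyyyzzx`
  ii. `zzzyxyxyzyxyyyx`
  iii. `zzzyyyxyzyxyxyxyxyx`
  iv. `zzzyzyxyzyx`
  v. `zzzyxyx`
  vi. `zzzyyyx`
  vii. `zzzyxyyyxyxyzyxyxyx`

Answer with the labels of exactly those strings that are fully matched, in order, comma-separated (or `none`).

ii, iii, iv, v, vi

i → no match — must end with `yx`
ii → match
iii → match
iv → match
v → match
vi → match
vii → no match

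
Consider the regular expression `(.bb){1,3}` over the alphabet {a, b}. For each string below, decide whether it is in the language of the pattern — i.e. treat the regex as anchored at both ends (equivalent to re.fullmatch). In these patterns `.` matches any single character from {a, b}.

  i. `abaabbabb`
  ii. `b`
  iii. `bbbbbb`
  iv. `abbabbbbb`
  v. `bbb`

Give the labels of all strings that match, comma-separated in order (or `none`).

i. `abaabbabb` → no match
ii. `b` → no match — must end with `bb`
iii. `bbbbbb` → match
iv. `abbabbbbb` → match
v. `bbb` → match

iii, iv, v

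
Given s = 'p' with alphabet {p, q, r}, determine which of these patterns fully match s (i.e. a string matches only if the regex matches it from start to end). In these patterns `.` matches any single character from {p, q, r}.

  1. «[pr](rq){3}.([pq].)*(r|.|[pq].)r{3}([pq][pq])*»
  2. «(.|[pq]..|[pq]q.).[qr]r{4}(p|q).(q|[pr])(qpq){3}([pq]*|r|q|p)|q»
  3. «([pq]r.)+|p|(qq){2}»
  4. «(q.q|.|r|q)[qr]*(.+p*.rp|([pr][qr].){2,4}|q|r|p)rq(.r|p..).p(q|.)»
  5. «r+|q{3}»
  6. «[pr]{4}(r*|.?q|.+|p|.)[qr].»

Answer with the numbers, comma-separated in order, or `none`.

1 → no match
2 → no match
3 → match
4 → no match
5 → no match
6 → no match

3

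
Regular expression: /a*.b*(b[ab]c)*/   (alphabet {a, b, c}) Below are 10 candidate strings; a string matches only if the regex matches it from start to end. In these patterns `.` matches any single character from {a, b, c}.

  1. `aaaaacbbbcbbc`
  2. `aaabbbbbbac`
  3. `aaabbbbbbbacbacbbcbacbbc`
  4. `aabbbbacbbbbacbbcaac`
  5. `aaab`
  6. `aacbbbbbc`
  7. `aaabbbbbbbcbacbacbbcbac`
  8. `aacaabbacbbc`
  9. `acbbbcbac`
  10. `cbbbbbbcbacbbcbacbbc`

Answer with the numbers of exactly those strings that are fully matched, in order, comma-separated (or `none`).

1 → match
2 → match
3 → match
4 → no match
5 → match
6 → match
7 → match
8 → no match
9 → match
10 → match

1, 2, 3, 5, 6, 7, 9, 10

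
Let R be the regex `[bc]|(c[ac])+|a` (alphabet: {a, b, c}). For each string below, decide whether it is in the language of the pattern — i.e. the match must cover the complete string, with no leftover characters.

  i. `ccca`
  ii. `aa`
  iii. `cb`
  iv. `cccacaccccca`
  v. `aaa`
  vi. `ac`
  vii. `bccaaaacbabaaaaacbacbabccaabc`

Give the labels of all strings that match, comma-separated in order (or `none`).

i → match
ii → no match
iii → no match
iv → match
v → no match
vi → no match
vii → no match

i, iv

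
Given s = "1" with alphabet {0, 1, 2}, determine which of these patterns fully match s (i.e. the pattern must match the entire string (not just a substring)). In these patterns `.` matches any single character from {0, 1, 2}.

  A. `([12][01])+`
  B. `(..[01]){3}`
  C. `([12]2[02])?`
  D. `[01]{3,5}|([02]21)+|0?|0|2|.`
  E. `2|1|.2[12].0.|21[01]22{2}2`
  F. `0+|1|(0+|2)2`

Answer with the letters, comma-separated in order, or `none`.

A → no match
B → no match
C → no match
D → match
E → match
F → match

D, E, F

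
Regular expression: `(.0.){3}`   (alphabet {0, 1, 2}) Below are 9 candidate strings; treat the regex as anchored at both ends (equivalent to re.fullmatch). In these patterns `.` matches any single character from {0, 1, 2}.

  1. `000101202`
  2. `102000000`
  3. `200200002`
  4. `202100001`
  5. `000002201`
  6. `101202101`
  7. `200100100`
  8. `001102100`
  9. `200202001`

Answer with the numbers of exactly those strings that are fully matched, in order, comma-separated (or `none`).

1, 2, 3, 4, 5, 6, 7, 8, 9

1 → match
2 → match
3 → match
4 → match
5 → match
6 → match
7 → match
8 → match
9 → match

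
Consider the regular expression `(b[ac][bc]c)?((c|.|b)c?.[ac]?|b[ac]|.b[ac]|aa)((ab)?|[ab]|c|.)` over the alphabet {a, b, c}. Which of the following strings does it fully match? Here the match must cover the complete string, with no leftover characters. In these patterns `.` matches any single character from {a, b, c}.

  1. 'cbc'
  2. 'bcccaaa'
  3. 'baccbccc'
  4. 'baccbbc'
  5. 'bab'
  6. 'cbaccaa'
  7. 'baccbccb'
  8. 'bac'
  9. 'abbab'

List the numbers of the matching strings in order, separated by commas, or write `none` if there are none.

1 → match
2 → match
3 → match
4 → match
5 → match
6 → no match
7 → match
8 → match
9 → no match

1, 2, 3, 4, 5, 7, 8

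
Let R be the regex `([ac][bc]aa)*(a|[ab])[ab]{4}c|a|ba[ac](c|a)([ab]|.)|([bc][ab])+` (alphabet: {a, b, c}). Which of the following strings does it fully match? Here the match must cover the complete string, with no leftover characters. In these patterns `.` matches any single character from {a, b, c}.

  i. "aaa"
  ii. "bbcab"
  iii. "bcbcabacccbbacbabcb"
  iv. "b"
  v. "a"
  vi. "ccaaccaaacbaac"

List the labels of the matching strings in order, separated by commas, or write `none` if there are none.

i. "aaa" → no match
ii. "bbcab" → no match
iii → no match
iv. "b" → no match
v. "a" → match
vi → no match

v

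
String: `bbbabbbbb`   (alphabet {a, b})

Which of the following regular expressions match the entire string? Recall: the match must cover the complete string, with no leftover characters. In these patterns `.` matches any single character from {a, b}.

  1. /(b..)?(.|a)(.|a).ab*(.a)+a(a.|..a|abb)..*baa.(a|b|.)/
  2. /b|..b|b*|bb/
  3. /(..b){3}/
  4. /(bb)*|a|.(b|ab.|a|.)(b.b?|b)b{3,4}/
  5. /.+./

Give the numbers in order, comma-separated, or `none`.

1 → no match
2 → no match
3 → match
4 → match
5 → match

3, 4, 5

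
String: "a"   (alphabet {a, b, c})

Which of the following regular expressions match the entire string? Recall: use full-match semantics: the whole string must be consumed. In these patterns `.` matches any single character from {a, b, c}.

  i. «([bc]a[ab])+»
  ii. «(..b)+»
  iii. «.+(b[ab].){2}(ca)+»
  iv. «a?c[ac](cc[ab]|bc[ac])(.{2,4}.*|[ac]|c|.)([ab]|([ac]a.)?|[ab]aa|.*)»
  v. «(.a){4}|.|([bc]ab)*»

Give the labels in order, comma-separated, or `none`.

i → no match
ii → no match — must end with "b"
iii → no match — must end with "ca"
iv → no match
v → match

v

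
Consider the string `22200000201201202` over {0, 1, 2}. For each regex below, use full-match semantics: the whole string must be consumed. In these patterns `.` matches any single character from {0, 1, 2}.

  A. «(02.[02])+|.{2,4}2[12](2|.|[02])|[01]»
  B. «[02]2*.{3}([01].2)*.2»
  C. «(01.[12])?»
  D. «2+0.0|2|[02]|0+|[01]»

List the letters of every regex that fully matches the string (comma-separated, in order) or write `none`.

A → no match
B → match
C → no match
D → no match

B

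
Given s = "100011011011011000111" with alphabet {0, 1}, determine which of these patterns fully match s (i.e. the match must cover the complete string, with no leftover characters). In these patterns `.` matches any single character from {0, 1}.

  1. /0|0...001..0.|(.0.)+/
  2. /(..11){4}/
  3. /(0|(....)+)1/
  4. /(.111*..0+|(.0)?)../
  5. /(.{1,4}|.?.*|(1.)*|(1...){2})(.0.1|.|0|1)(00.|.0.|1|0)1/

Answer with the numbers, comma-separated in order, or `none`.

3, 5

1 → no match
2 → no match
3 → match
4 → no match
5 → match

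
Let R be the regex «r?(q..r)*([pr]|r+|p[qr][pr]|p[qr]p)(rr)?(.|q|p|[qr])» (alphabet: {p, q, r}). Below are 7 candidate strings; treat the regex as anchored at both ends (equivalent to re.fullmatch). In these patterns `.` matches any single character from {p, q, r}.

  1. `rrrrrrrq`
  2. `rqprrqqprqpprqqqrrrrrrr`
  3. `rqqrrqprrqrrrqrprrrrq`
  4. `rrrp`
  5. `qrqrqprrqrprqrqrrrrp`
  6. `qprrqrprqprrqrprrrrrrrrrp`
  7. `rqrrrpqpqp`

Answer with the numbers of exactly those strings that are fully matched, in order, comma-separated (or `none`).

1. `rrrrrrrq` → match
2 → match
3 → match
4. `rrrp` → match
5 → match
6 → match
7. `rqrrrpqpqp` → no match

1, 2, 3, 4, 5, 6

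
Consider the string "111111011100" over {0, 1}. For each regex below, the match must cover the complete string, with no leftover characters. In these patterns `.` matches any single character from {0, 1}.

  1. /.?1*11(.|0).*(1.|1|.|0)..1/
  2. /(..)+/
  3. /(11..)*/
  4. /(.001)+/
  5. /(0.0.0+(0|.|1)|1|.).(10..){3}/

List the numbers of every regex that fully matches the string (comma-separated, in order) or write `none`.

2, 3

1 → no match — must end with "1"
2 → match
3 → match
4 → no match — must end with "001"
5 → no match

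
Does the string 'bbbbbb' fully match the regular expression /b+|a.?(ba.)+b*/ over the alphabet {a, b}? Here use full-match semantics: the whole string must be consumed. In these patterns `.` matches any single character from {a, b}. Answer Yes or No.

Yes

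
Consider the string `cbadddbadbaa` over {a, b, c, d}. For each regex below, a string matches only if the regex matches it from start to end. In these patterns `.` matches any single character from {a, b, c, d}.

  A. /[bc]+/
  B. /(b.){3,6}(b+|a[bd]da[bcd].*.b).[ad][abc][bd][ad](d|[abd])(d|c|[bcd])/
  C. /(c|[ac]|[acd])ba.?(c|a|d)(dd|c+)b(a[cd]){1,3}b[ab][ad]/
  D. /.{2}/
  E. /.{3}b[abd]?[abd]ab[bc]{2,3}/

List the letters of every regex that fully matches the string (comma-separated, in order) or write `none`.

A → no match
B → no match — must start with `b`
C → match
D → no match
E → no match

C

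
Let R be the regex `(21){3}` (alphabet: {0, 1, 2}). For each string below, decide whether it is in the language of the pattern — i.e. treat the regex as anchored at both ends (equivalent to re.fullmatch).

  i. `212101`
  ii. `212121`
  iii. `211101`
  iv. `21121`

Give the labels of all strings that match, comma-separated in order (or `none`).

i. `212101` → no match — must end with `21`
ii. `212121` → match
iii. `211101` → no match — must end with `21`
iv. `21121` → no match

ii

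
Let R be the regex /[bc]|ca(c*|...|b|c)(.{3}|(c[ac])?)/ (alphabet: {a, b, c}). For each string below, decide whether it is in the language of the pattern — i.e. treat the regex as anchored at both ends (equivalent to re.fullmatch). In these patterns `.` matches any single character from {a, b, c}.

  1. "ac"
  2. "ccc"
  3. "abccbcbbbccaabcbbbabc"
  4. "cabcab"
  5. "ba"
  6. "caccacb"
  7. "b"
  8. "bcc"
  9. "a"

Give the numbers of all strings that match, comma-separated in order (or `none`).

1 → no match
2 → no match
3 → no match
4 → match
5 → no match
6 → match
7 → match
8 → no match
9 → no match

4, 6, 7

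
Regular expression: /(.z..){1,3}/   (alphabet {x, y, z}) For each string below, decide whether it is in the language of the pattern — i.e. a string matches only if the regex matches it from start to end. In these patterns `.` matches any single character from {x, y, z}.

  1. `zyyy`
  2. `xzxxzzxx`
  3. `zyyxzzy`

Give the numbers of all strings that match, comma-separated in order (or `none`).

1 → no match
2 → match
3 → no match

2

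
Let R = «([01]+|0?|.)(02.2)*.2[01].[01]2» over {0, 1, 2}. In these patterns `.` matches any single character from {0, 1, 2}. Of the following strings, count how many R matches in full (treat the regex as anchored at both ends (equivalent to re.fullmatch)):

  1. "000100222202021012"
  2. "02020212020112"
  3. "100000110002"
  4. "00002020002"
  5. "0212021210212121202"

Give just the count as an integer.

1 → no match
2 → match
3. "100000110002" → no match
4. "00002020002" → no match
5 → no match
Total matched: 1

1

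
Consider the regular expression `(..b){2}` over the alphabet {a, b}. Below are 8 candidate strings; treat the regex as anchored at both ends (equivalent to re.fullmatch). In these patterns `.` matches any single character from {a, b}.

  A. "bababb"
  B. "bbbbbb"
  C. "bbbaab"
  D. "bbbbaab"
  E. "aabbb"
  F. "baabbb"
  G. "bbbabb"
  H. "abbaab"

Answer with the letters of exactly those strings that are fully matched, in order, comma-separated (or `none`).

A, B, C, G, H

A → match
B → match
C → match
D → no match
E → no match
F → no match
G → match
H → match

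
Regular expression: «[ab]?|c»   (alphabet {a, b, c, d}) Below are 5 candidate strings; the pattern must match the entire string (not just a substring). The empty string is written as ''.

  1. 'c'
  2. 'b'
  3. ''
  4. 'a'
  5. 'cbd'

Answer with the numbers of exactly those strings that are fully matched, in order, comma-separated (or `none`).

1 → match
2 → match
3 → match
4 → match
5 → no match

1, 2, 3, 4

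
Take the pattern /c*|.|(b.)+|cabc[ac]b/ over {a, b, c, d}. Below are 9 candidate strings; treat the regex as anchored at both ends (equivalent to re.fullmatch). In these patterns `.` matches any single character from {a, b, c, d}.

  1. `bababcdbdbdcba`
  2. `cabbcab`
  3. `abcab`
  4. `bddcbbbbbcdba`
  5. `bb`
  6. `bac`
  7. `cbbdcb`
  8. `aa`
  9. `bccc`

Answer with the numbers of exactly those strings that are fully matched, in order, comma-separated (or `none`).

5

1 → no match
2 → no match
3 → no match
4 → no match
5 → match
6 → no match
7 → no match
8 → no match
9 → no match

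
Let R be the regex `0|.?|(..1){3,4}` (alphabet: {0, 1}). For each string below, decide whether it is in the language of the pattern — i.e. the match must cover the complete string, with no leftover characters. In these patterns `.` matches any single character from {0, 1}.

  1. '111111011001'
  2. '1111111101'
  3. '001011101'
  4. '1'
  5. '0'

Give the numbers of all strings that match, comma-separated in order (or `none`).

1 → match
2 → no match
3 → match
4 → match
5 → match

1, 3, 4, 5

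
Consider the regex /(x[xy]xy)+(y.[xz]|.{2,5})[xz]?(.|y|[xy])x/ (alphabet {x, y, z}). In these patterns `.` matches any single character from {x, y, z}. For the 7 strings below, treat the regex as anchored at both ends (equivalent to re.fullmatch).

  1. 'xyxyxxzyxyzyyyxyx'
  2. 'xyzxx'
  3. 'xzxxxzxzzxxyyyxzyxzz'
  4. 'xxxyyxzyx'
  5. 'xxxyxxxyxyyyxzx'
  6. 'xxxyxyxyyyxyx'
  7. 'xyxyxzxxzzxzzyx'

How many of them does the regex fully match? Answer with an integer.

3

1 → no match
2 → no match
3 → no match — must end with 'x'
4 → match
5 → match
6 → match
7 → no match
Total matched: 3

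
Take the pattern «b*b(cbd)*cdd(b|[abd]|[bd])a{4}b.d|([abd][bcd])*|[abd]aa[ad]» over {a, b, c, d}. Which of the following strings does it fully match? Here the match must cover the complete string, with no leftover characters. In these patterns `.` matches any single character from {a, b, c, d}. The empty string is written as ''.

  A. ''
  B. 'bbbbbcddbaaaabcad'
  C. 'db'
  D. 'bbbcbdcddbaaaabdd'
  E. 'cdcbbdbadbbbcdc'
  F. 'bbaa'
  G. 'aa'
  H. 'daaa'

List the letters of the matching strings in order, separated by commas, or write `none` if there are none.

A → match
B → no match
C → match
D → match
E → no match
F → no match
G → no match
H → match

A, C, D, H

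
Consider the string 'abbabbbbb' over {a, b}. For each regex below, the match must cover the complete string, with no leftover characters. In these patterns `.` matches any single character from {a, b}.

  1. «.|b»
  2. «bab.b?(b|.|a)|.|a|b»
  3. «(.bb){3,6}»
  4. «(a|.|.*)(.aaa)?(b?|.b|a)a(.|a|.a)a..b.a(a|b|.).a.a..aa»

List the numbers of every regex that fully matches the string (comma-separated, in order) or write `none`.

1 → no match
2 → no match
3 → match
4 → no match — must end with 'aa'

3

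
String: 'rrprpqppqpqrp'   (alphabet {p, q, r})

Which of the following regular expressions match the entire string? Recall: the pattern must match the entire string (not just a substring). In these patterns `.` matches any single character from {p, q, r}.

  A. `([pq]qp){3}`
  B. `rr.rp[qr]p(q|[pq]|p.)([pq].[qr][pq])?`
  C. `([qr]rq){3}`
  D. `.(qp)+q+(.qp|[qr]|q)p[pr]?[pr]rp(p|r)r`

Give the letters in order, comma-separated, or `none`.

A → no match — must end with 'qp'
B → match
C → no match — must end with 'rq'
D → no match — must end with 'r'

B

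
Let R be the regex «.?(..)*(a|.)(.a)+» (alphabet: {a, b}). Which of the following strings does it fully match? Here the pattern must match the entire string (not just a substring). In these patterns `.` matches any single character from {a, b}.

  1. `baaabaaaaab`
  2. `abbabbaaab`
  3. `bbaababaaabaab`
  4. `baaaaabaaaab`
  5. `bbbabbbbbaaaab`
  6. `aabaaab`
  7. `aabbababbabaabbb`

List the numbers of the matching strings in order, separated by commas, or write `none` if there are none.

none

1 → no match — must end with `a`
2 → no match — must end with `a`
3 → no match — must end with `a`
4 → no match — must end with `a`
5 → no match — must end with `a`
6 → no match — must end with `a`
7 → no match — must end with `a`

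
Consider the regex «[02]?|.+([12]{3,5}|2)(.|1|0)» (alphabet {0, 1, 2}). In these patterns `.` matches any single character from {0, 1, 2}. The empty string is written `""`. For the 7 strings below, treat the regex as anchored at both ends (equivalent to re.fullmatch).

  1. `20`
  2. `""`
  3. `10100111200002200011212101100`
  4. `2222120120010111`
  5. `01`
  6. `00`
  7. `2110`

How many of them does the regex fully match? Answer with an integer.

1 → no match
2 → match
3 → no match
4 → no match
5 → no match
6 → no match
7 → no match
Total matched: 1

1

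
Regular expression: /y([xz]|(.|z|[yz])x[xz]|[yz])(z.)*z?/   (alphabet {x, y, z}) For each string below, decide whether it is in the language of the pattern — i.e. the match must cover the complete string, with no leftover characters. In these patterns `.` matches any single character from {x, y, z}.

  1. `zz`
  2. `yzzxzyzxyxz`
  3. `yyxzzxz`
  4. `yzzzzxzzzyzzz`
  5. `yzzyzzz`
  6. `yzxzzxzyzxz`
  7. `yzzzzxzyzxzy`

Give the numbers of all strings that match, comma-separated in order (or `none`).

1 → no match — must start with `y`
2 → no match
3 → match
4 → match
5 → match
6 → match
7 → match

3, 4, 5, 6, 7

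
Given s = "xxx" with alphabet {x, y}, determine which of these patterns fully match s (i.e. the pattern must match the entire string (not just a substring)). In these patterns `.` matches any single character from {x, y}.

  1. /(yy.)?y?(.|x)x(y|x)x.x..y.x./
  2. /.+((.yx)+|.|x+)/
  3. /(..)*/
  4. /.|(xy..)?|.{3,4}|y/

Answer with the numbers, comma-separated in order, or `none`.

1 → no match
2 → match
3 → no match
4 → match

2, 4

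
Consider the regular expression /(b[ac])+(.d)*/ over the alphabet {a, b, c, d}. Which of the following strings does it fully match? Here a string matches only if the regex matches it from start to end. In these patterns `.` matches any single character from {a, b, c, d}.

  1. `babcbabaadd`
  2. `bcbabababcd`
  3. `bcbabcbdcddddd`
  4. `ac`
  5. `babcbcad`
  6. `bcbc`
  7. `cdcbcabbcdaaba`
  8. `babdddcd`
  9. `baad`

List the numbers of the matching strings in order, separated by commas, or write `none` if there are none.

3, 5, 6, 8, 9

1 → no match
2 → no match
3 → match
4 → no match — must start with `b`
5 → match
6 → match
7 → no match — must start with `b`
8 → match
9 → match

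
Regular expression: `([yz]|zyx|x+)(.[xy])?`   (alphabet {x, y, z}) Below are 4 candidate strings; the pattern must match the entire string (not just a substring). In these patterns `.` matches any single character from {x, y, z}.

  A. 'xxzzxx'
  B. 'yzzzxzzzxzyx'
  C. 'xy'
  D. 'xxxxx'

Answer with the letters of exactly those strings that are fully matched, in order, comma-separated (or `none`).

D

A → no match
B → no match
C → no match
D → match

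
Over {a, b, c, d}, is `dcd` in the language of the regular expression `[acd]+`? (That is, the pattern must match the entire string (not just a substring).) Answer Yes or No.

Yes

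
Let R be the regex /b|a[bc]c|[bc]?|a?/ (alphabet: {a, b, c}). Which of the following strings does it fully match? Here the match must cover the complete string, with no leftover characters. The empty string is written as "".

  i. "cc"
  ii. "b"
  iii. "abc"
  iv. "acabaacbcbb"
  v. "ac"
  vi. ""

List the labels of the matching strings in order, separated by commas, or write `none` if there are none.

ii, iii, vi

i → no match
ii → match
iii → match
iv → no match
v → no match
vi → match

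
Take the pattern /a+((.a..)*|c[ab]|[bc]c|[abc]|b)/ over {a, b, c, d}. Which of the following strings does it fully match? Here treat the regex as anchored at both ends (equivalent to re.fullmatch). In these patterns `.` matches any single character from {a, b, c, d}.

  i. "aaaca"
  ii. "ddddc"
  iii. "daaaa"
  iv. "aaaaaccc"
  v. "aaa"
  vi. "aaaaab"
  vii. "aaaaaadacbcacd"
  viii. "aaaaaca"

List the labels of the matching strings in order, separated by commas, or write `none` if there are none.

i, v, vi, vii, viii

i → match
ii → no match — must start with "a"
iii → no match — must start with "a"
iv → no match
v → match
vi → match
vii → match
viii → match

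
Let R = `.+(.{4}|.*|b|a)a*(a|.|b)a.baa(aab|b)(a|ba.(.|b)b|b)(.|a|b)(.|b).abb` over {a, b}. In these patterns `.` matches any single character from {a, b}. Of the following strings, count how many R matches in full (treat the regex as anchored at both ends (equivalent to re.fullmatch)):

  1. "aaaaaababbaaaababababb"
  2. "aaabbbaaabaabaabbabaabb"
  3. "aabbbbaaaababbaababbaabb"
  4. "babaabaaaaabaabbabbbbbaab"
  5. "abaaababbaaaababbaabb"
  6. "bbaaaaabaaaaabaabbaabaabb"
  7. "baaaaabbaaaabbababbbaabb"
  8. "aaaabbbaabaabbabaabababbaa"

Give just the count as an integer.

5

1 → match
2 → match
3 → match
4 → no match — must end with "abb"
5 → match
6 → no match
7 → match
8 → no match — must end with "abb"
Total matched: 5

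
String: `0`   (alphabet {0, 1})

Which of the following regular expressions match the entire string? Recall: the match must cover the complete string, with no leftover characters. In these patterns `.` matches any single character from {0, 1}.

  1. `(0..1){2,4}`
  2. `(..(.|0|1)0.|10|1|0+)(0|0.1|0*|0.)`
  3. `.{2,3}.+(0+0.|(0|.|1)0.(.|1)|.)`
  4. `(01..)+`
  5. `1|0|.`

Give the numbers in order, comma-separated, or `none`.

2, 5

1 → no match — must end with `1`
2 → match
3 → no match
4 → no match — must start with `01`
5 → match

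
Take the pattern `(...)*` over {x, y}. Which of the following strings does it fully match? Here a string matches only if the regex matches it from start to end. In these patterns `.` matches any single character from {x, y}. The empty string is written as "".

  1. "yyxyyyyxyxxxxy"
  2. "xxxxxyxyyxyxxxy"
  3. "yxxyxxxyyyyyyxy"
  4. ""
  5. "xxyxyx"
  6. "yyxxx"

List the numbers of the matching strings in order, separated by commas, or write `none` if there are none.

2, 3, 4, 5

1 → no match
2 → match
3 → match
4 → match
5 → match
6 → no match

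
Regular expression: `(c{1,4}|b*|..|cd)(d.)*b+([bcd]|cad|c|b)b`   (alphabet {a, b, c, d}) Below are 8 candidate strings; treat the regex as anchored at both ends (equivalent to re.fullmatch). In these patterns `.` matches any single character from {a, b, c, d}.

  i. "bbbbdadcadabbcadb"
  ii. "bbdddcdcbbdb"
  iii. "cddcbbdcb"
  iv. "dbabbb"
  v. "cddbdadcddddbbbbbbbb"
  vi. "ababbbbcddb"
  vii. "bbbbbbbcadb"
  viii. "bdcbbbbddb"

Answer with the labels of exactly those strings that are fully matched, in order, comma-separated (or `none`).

i → no match
ii → match
iii → no match
iv → no match
v → match
vi → no match
vii → match
viii → no match

ii, v, vii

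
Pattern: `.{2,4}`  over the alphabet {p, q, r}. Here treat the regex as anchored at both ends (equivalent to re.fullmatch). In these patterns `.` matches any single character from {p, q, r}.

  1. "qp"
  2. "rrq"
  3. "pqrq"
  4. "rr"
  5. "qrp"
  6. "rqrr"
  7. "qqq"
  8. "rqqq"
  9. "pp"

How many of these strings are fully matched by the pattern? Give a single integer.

9

1 → match
2 → match
3 → match
4 → match
5 → match
6 → match
7 → match
8 → match
9 → match
Total matched: 9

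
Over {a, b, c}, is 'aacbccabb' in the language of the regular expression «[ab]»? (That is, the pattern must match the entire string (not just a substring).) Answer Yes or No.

No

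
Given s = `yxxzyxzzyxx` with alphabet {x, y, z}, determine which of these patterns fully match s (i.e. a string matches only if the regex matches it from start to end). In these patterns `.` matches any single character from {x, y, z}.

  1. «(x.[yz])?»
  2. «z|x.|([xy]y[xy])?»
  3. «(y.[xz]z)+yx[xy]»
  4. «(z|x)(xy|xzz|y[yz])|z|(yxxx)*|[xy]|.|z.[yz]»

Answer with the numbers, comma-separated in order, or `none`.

3

1 → no match
2 → no match
3 → match
4 → no match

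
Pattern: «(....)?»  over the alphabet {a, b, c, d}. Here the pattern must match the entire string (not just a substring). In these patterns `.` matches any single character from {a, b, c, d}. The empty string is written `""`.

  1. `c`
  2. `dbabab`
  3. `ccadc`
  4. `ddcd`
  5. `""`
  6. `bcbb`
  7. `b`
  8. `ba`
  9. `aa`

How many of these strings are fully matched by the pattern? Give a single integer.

1 → no match
2 → no match
3 → no match
4 → match
5 → match
6 → match
7 → no match
8 → no match
9 → no match
Total matched: 3

3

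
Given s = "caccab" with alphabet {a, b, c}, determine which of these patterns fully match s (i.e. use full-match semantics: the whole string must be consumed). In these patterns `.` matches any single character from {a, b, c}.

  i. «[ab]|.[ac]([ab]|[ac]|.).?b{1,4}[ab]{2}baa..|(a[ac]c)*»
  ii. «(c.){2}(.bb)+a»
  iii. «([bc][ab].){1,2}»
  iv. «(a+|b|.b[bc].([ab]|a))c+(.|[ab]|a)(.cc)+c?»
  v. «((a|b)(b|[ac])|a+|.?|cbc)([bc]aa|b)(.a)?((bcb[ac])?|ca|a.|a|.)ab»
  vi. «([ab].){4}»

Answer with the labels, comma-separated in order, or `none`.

i → no match
ii → no match — must end with "bba"
iii → match
iv → no match
v → no match
vi → no match

iii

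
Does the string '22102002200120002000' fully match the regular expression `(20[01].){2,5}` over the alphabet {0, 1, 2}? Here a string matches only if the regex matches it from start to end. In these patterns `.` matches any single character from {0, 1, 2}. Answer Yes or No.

Every match must start with '20', but '22102002200120002000' does not.

No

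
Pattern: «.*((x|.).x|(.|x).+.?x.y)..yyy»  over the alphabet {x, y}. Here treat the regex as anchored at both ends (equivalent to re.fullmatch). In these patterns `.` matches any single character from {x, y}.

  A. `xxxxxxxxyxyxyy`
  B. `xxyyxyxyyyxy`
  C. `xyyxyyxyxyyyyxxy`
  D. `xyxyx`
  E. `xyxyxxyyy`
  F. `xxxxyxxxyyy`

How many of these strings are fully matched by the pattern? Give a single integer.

A → no match — must end with `yyy`
B → no match — must end with `yyy`
C → no match — must end with `yyy`
D → no match — must end with `yyy`
E → no match
F → match
Total matched: 1

1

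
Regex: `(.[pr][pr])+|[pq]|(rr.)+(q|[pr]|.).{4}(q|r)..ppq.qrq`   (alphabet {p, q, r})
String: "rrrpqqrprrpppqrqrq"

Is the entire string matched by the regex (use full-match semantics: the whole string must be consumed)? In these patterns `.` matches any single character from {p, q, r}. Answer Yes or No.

Yes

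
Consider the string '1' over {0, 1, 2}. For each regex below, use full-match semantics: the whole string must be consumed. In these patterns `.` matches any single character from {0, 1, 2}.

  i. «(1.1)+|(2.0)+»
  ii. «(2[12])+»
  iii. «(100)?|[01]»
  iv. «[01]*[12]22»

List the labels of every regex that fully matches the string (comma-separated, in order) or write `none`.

iii

i → no match
ii → no match — must start with '2'
iii → match
iv → no match — must end with '22'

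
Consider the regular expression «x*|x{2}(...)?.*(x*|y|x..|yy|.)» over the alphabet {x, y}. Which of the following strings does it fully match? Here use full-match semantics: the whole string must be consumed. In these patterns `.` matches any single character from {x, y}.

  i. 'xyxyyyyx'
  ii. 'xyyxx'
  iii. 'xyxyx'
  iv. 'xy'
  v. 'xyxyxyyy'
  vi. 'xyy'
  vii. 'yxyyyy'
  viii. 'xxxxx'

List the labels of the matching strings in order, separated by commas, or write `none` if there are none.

i → no match
ii → no match
iii → no match
iv → no match
v → no match
vi → no match
vii → no match
viii → match

viii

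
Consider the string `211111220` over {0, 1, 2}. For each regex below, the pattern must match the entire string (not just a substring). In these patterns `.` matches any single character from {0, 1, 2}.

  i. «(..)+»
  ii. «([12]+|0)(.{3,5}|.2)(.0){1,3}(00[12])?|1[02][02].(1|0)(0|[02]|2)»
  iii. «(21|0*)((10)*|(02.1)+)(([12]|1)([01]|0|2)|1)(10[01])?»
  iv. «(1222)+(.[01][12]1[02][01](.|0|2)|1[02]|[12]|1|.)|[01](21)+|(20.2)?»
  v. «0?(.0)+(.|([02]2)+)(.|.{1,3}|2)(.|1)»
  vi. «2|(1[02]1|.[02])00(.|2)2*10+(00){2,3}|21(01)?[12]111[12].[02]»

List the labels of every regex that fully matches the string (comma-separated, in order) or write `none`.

ii, vi

i → no match
ii → match
iii → no match
iv → no match
v → no match
vi → match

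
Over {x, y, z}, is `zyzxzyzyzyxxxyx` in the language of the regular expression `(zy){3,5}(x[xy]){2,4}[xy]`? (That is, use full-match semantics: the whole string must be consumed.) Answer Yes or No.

No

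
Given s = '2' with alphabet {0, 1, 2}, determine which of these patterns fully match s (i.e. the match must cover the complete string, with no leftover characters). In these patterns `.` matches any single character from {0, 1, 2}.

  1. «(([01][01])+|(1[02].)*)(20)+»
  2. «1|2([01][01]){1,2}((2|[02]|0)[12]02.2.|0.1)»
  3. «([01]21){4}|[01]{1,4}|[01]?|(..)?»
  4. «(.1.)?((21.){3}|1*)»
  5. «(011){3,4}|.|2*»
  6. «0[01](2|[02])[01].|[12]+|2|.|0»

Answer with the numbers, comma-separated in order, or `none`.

1 → no match — must end with '20'
2 → no match
3 → no match
4 → no match
5 → match
6 → match

5, 6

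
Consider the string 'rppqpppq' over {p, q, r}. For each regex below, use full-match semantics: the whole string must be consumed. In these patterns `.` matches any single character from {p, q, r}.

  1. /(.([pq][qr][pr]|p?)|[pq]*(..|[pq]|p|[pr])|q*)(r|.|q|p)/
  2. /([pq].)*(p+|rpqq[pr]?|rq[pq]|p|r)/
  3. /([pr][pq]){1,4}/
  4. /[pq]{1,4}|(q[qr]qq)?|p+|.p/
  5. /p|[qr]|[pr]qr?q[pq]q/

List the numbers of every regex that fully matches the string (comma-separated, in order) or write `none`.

3

1 → no match
2 → no match
3 → match
4 → no match
5 → no match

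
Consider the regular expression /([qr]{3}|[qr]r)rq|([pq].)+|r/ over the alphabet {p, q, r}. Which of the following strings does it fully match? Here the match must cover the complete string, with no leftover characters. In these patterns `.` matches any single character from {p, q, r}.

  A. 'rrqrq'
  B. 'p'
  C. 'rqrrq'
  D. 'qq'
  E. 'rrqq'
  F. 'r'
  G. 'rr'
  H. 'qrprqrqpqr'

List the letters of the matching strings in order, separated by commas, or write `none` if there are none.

A. 'rrqrq' → match
B. 'p' → no match
C. 'rqrrq' → match
D. 'qq' → match
E. 'rrqq' → no match
F. 'r' → match
G. 'rr' → no match
H. 'qrprqrqpqr' → match

A, C, D, F, H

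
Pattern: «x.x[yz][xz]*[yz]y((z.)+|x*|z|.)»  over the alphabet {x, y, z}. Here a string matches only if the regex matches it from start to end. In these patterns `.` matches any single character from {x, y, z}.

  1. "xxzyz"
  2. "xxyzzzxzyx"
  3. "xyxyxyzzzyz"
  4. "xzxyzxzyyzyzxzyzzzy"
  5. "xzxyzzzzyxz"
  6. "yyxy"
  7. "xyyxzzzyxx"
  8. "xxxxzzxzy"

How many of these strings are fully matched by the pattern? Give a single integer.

1. "xxzyz" → no match
2. "xxyzzzxzyx" → no match
3. "xyxyxyzzzyz" → no match
4 → match
5. "xzxyzzzzyxz" → no match
6. "yyxy" → no match — must start with "x"
7. "xyyxzzzyxx" → no match
8. "xxxxzzxzy" → no match
Total matched: 1

1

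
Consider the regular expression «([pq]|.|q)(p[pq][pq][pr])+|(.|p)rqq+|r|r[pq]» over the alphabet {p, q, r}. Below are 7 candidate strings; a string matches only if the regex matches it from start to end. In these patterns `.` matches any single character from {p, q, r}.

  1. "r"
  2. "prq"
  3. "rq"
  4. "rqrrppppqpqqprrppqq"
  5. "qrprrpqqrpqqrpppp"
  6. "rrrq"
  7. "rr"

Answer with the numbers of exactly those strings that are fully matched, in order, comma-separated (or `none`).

1 → match
2 → no match
3 → match
4 → no match
5 → no match
6 → no match
7 → no match

1, 3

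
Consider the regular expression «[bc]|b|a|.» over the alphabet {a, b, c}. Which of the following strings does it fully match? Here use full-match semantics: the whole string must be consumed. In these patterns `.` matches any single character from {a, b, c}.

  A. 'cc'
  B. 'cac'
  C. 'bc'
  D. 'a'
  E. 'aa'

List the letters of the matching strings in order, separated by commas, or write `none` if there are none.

A → no match
B → no match
C → no match
D → match
E → no match

D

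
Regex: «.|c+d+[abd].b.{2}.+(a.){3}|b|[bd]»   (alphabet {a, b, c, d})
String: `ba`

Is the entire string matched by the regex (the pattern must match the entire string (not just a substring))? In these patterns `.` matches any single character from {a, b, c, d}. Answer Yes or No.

No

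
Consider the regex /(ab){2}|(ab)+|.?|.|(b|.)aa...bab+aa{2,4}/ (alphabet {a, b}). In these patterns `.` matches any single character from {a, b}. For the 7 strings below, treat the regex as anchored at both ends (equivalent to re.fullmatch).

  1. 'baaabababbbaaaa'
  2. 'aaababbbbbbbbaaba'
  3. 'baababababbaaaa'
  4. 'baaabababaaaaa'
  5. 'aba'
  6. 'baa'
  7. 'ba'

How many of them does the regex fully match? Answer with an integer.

2

1 → match
2 → no match
3 → no match
4 → match
5. 'aba' → no match
6. 'baa' → no match
7. 'ba' → no match
Total matched: 2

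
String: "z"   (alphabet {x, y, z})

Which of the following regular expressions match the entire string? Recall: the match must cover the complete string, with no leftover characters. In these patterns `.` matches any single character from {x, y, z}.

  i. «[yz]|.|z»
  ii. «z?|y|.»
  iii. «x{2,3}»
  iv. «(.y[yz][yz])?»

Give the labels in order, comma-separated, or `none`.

i → match
ii → match
iii → no match — must start with "x"
iv → no match

i, ii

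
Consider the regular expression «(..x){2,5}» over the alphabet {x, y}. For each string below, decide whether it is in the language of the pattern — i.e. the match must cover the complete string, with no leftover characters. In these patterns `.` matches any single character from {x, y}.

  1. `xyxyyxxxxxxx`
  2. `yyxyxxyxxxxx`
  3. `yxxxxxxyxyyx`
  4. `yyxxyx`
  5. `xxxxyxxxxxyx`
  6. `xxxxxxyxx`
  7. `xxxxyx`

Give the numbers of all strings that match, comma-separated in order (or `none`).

1, 2, 3, 4, 5, 6, 7

1 → match
2 → match
3 → match
4 → match
5 → match
6 → match
7 → match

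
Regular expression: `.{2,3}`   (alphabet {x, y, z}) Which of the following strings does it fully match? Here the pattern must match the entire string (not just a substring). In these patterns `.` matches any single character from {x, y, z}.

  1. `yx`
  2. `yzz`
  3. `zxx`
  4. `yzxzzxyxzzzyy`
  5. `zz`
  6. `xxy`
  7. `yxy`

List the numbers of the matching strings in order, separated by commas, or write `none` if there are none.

1 → match
2 → match
3 → match
4 → no match
5 → match
6 → match
7 → match

1, 2, 3, 5, 6, 7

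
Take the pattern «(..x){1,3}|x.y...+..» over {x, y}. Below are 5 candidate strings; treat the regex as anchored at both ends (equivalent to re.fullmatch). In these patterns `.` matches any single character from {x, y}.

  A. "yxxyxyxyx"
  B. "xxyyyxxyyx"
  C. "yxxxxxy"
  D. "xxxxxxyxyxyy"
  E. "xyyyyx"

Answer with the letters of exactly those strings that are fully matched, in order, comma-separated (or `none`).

B

A. "yxxyxyxyx" → no match
B. "xxyyyxxyyx" → match
C. "yxxxxxy" → no match
D. "xxxxxxyxyxyy" → no match
E. "xyyyyx" → no match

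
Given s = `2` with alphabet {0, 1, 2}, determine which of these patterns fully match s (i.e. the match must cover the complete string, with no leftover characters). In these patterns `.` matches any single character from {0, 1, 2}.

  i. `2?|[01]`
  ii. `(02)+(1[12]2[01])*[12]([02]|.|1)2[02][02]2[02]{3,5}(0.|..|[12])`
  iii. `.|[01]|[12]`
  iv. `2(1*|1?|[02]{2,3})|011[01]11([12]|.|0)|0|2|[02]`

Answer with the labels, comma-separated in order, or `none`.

i → match
ii → no match — must start with `02`
iii → match
iv → match

i, iii, iv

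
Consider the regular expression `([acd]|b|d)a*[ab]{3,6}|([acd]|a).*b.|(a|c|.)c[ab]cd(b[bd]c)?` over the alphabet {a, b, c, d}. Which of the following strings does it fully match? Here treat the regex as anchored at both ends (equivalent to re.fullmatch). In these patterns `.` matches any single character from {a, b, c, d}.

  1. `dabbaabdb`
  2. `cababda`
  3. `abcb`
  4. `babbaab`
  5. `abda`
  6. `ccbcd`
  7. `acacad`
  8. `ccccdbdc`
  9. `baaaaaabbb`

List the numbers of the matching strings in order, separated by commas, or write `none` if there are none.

1 → no match
2 → no match
3 → no match
4 → match
5 → no match
6 → match
7 → no match
8 → no match
9 → match

4, 6, 9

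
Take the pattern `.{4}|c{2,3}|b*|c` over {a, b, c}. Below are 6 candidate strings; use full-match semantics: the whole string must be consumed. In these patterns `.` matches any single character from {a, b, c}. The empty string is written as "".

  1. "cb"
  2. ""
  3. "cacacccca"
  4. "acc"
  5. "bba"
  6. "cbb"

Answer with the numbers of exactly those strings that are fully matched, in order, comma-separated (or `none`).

2

1 → no match
2 → match
3 → no match
4 → no match
5 → no match
6 → no match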